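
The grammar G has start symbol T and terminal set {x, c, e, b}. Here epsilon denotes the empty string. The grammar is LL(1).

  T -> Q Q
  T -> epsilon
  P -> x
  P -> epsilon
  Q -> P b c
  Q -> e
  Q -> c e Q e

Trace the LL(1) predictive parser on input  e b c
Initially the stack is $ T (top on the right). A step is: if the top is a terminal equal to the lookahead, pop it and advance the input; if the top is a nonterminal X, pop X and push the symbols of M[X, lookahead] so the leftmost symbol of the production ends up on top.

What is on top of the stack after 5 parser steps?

step 1: stack=$ T  input=e b c $  — expand T -> Q Q
step 2: stack=$ Q Q  input=e b c $  — expand Q -> e
step 3: stack=$ Q e  input=e b c $  — match e
step 4: stack=$ Q  input=b c $  — expand Q -> P b c
step 5: stack=$ c b P  input=b c $  — expand P -> epsilon
Stack after step 5: $ c b (top = b).

b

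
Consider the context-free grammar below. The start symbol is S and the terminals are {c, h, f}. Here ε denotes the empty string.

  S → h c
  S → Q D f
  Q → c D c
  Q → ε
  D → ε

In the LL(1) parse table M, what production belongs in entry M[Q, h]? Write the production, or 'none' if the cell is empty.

none

FIRST(Q) = {ε, c}
FIRST(D) = {ε}
FIRST(S) = {c, f, h}  (via Q D f)
FOLLOW(S) includes $ since S is the start symbol.
FOLLOW(Q): in S→Q D f, Q is followed by D f with FIRST {f}. Thus FOLLOW(Q) = {f}.
For Q → c D c: FIRST(c D c) = {c}, so it goes in M[Q, t] for t ∈ {c}.
For Q → ε: FIRST(ε) = {ε}, so it goes in M[Q, t] for t ∈ {}; since ε ∈ FIRST, also for every t ∈ FOLLOW(Q) = {f}.
None of these place a production in M[Q, h].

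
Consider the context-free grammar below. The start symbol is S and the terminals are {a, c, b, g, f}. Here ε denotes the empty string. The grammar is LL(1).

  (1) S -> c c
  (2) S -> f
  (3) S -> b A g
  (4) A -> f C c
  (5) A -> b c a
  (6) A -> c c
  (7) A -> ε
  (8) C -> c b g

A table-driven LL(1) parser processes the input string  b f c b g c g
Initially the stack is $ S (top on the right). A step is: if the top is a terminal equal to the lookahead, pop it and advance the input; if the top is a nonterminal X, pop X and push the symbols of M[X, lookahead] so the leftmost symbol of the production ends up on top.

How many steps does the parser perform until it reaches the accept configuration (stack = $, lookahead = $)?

      Stack        Input            Action
   1  $ S          b f c b g c g $  expand S -> b A g
   2  $ g A b      b f c b g c g $  match b
   3  $ g A        f c b g c g $    expand A -> f C c
   4  $ g c C f    f c b g c g $    match f
   5  $ g c C      c b g c g $      expand C -> c b g
   6  $ g c g b c  c b g c g $      match c
   7  $ g c g b    b g c g $        match b
   8  $ g c g      g c g $          match g
   9  $ g c        c g $            match c
  10  $ g          g $              match g
Accept reached after 10 steps.

10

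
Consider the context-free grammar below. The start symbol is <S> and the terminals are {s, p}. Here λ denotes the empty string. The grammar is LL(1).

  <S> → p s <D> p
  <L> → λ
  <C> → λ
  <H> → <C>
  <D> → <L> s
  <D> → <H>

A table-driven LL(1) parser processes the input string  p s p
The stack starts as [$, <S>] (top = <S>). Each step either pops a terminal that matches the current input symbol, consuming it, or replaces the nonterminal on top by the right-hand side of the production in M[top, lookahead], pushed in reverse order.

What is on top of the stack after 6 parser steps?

     Stack        Input    Action
  1  $ <S>        p s p $  expand <S> → p s <D> p
  2  $ p <D> s p  p s p $  match p
  3  $ p <D> s    s p $    match s
  4  $ p <D>      p $      expand <D> → <H>
  5  $ p <H>      p $      expand <H> → <C>
  6  $ p <C>      p $      expand <C> → λ
Stack after step 6: $ p (top = p).

p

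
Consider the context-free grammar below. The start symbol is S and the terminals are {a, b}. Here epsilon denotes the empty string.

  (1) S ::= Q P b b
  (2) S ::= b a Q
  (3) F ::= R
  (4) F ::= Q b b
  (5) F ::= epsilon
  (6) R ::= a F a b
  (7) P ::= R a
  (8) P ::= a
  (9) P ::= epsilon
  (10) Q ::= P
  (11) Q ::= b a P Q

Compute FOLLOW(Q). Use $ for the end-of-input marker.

FIRST(R) = {a}
FIRST(P) = {epsilon, a}  (via R a)
FIRST(Q) = {epsilon, a, b}  (via P)
FIRST(S) = {a, b}  (via Q P b b)
FIRST(F) = {epsilon, a, b}  (via R, Q b b)
FOLLOW(S) includes $ since S is the start symbol.
FOLLOW(S): S appears on no right-hand side. Thus FOLLOW(S) = {$}.
FOLLOW(F): in R::=a F a b, F is followed by a b with FIRST {a}. Thus FOLLOW(F) = {a}.
FOLLOW(R): in F::=R, the suffix after R is empty, so FOLLOW(R) ⊇ FOLLOW(F) = {a}; in P::=R a, R is followed by a with FIRST {a}. Thus FOLLOW(R) = {a}.
FOLLOW(Q): in S::=Q P b b, Q is followed by P b b with FIRST {a, b}; in S::=b a Q, the suffix after Q is empty, so FOLLOW(Q) ⊇ FOLLOW(S) = {$}; in F::=Q b b, Q is followed by b b with FIRST {b}; in Q::=b a P Q, the suffix after Q is empty (adds nothing new). Thus FOLLOW(Q) = {$, a, b}.
FOLLOW(P): in S::=Q P b b, P is followed by b b with FIRST {b}; in Q::=P, the suffix after P is empty, so FOLLOW(P) ⊇ FOLLOW(Q) = {$, a, b}; in Q::=b a P Q, P is followed by Q with FIRST {epsilon, a, b}; in Q::=b a P Q, the suffix after P is nullable, so FOLLOW(P) ⊇ FOLLOW(Q) = {$, a, b}. Thus FOLLOW(P) = {$, a, b}.

{$, a, b}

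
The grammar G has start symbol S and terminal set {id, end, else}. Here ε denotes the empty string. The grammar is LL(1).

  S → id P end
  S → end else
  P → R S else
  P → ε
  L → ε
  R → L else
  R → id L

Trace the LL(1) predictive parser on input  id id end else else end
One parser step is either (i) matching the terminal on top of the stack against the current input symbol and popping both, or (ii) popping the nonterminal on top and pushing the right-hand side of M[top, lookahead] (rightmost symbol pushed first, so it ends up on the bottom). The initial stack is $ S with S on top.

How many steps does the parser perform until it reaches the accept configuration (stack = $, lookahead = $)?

step 1: stack=$ S  input=id id end else else end $  — expand S → id P end
step 2: stack=$ end P id  input=id id end else else end $  — match id
step 3: stack=$ end P  input=id end else else end $  — expand P → R S else
step 4: stack=$ end else S R  input=id end else else end $  — expand R → id L
step 5: stack=$ end else S L id  input=id end else else end $  — match id
step 6: stack=$ end else S L  input=end else else end $  — expand L → ε
step 7: stack=$ end else S  input=end else else end $  — expand S → end else
step 8: stack=$ end else else end  input=end else else end $  — match end
step 9: stack=$ end else else  input=else else end $  — match else
step 10: stack=$ end else  input=else end $  — match else
step 11: stack=$ end  input=end $  — match end
Accept reached after 11 steps.

11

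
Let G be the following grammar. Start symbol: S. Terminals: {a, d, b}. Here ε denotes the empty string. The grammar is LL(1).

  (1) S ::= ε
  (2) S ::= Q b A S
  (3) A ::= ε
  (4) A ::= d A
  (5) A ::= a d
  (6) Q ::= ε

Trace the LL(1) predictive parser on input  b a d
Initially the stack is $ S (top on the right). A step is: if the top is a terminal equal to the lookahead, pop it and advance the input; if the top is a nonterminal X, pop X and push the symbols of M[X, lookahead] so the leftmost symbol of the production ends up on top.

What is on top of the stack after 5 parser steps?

d

     Stack      Input    Action
  1  $ S        b a d $  expand S ::= Q b A S
  2  $ S A b Q  b a d $  expand Q ::= ε
  3  $ S A b    b a d $  match b
  4  $ S A      a d $    expand A ::= a d
  5  $ S d a    a d $    match a
Stack after step 5: $ S d (top = d).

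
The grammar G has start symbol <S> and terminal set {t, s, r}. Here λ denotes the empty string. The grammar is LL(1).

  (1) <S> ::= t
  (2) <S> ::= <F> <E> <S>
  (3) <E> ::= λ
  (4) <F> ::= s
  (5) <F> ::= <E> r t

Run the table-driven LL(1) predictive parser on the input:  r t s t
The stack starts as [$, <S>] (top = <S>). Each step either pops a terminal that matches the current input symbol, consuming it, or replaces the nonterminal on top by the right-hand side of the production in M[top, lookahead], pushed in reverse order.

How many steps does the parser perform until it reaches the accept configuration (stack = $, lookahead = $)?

12

      Stack              Input      Action
   1  $ <S>              r t s t $  expand <S> ::= <F> <E> <S>
   2  $ <S> <E> <F>      r t s t $  expand <F> ::= <E> r t
   3  $ <S> <E> t r <E>  r t s t $  expand <E> ::= λ
   4  $ <S> <E> t r      r t s t $  match r
   5  $ <S> <E> t        t s t $    match t
   6  $ <S> <E>          s t $      expand <E> ::= λ
   7  $ <S>              s t $      expand <S> ::= <F> <E> <S>
   8  $ <S> <E> <F>      s t $      expand <F> ::= s
   9  $ <S> <E> s        s t $      match s
  10  $ <S> <E>          t $        expand <E> ::= λ
  11  $ <S>              t $        expand <S> ::= t
  12  $ t                t $        match t
Accept reached after 12 steps.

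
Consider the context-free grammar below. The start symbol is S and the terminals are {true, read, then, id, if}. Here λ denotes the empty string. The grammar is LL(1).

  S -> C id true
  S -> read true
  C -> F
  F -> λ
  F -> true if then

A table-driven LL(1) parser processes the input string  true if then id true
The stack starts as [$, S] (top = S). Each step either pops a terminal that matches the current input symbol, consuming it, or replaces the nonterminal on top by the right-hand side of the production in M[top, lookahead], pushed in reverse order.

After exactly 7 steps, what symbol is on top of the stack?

true

step 1: stack=$ S  input=true if then id true $  — expand S -> C id true
step 2: stack=$ true id C  input=true if then id true $  — expand C -> F
step 3: stack=$ true id F  input=true if then id true $  — expand F -> true if then
step 4: stack=$ true id then if true  input=true if then id true $  — match true
step 5: stack=$ true id then if  input=if then id true $  — match if
step 6: stack=$ true id then  input=then id true $  — match then
step 7: stack=$ true id  input=id true $  — match id
Stack after step 7: $ true (top = true).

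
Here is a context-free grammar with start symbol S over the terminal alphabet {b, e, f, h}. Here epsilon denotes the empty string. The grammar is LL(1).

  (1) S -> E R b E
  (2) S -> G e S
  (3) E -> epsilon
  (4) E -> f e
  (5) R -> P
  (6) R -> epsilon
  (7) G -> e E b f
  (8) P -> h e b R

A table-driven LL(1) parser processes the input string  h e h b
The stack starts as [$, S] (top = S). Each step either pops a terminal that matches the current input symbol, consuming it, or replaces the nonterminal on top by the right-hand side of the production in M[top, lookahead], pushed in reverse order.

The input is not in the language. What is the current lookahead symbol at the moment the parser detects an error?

     Stack          Input      Action
  1  $ S            h e h b $  expand S -> E R b E
  2  $ E b R E      h e h b $  expand E -> epsilon
  3  $ E b R        h e h b $  expand R -> P
  4  $ E b P        h e h b $  expand P -> h e b R
  5  $ E b R b e h  h e h b $  match h
  6  $ E b R b e    e h b $    match e
  7  $ E b R b      h b $      error: top is terminal b but lookahead is h

h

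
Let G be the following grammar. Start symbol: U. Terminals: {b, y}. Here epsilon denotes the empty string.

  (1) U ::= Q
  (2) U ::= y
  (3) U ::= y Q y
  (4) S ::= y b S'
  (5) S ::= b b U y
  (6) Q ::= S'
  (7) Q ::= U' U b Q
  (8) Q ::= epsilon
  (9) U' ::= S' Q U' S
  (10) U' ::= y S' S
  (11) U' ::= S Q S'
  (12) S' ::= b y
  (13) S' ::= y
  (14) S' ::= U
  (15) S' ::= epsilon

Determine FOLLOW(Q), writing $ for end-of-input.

{$, b, y}

FIRST(S): from S::=y b S' we get {y}; from S::=b b U y we get {b}. So FIRST(S) = {b, y}.
FIRST(U): from U::=Q we get {epsilon, b, y}; from U::=y we get {y}; from U::=y Q y we get {y}. So FIRST(U) = {epsilon, b, y}.
FIRST(S'): from S'::=b y we get {b}; from S'::=y we get {y}; from S'::=U we get {epsilon, b, y}; from S'::=epsilon we get {epsilon}. So FIRST(S') = {epsilon, b, y}.
FIRST(Q): from Q::=S' we get {epsilon, b, y}; from Q::=U' U b Q we get {b, y}; from Q::=epsilon we get {epsilon}. So FIRST(Q) = {epsilon, b, y}.
FIRST(U'): from U'::=S' Q U' S we get {b, y}; from U'::=y S' S we get {y}; from U'::=S Q S' we get {b, y}. So FIRST(U') = {b, y}.
FOLLOW(U) includes $ since U is the start symbol.
FOLLOW(U'): in Q::=U' U b Q, U' is followed by U b Q with FIRST {b, y}; in U'::=S' Q U' S, U' is followed by S with FIRST {b, y}. Thus FOLLOW(U') = {b, y}.
FOLLOW(S): in U'::=S' Q U' S, the suffix after S is empty, so FOLLOW(S) ⊇ FOLLOW(U') = {b, y}; in U'::=y S' S, the suffix after S is empty, so FOLLOW(S) ⊇ FOLLOW(U') = {b, y}; in U'::=S Q S', S is followed by Q S' with FIRST {epsilon, b, y}; in U'::=S Q S', the suffix after S is nullable, so FOLLOW(S) ⊇ FOLLOW(U') = {b, y}. Thus FOLLOW(S) = {b, y}.
FOLLOW(U): in S::=b b U y, U is followed by y with FIRST {y}; in Q::=U' U b Q, U is followed by b Q with FIRST {b}; in S'::=U, the suffix after U is empty, so FOLLOW(U) ⊇ FOLLOW(S') = {$, b, y}. Thus FOLLOW(U) = {$, b, y}.
FOLLOW(Q): in U::=Q, the suffix after Q is empty, so FOLLOW(Q) ⊇ FOLLOW(U) = {$, b, y}; in U::=y Q y, Q is followed by y with FIRST {y}; in Q::=U' U b Q, the suffix after Q is empty (adds nothing new); in U'::=S' Q U' S, Q is followed by U' S with FIRST {b, y}; in U'::=S Q S', Q is followed by S' with FIRST {epsilon, b, y}; in U'::=S Q S', the suffix after Q is nullable, so FOLLOW(Q) ⊇ FOLLOW(U') = {b, y}. Thus FOLLOW(Q) = {$, b, y}.
FOLLOW(S'): in S::=y b S', the suffix after S' is empty, so FOLLOW(S') ⊇ FOLLOW(S) = {b, y}; in Q::=S', the suffix after S' is empty, so FOLLOW(S') ⊇ FOLLOW(Q) = {$, b, y}; in U'::=S' Q U' S, S' is followed by Q U' S with FIRST {b, y}; in U'::=y S' S, S' is followed by S with FIRST {b, y}; in U'::=S Q S', the suffix after S' is empty, so FOLLOW(S') ⊇ FOLLOW(U') = {b, y}. Thus FOLLOW(S') = {$, b, y}.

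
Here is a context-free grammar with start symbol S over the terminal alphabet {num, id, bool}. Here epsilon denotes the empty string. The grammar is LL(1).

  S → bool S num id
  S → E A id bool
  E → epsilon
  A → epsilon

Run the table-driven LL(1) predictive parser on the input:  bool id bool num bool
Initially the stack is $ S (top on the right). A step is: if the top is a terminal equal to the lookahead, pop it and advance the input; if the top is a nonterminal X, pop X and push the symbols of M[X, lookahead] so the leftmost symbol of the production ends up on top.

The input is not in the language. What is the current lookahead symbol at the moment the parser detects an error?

bool

step 1: stack=$ S  input=bool id bool num bool $  — expand S → bool S num id
step 2: stack=$ id num S bool  input=bool id bool num bool $  — match bool
step 3: stack=$ id num S  input=id bool num bool $  — expand S → E A id bool
step 4: stack=$ id num bool id A E  input=id bool num bool $  — expand E → epsilon
step 5: stack=$ id num bool id A  input=id bool num bool $  — expand A → epsilon
step 6: stack=$ id num bool id  input=id bool num bool $  — match id
step 7: stack=$ id num bool  input=bool num bool $  — match bool
step 8: stack=$ id num  input=num bool $  — match num
step 9: stack=$ id  input=bool $  — error: top is terminal id but lookahead is bool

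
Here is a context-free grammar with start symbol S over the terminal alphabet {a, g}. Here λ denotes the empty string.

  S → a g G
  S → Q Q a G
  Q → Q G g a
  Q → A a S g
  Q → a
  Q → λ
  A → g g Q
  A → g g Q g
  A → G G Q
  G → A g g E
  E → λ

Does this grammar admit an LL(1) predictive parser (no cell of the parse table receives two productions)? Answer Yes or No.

No

FIRST(S) = {a, g}
FIRST(Q) = {λ, a, g}
FIRST(A) = {g}
FIRST(G) = {g}
FIRST(E) = {λ}
FOLLOW(S) = {$, g}
FOLLOW(Q) = {a, g}
FOLLOW(A) = {a, g}
FOLLOW(G) = {$, a, g}
FOLLOW(E) = {$, a, g}
Cell M[A, g] receives both A → g g Q and A → g g Q g and A → G G Q — the grammar is not LL(1).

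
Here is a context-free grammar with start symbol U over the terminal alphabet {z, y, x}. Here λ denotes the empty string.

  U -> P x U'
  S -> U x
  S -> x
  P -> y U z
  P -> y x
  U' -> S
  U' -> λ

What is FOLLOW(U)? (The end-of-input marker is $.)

FIRST(P): from P->y U z we get {y}; from P->y x we get {y}. So FIRST(P) = {y}.
FIRST(U): from U->P x U' we get {y}. So FIRST(U) = {y}.
FIRST(S): from S->U x we get {y}; from S->x we get {x}. So FIRST(S) = {x, y}.
FIRST(U'): from U'->S we get {x, y}; from U'->λ we get {λ}. So FIRST(U') = {λ, x, y}.
FOLLOW(U) includes $ since U is the start symbol.
FOLLOW(U): in S->U x, U is followed by x with FIRST {x}; in P->y U z, U is followed by z with FIRST {z}. Thus FOLLOW(U) = {$, x, z}.
FOLLOW(P): in U->P x U', P is followed by x U' with FIRST {x}. Thus FOLLOW(P) = {x}.
FOLLOW(U'): in U->P x U', the suffix after U' is empty, so FOLLOW(U') ⊇ FOLLOW(U) = {$, x, z}. Thus FOLLOW(U') = {$, x, z}.
FOLLOW(S): in U'->S, the suffix after S is empty, so FOLLOW(S) ⊇ FOLLOW(U') = {$, x, z}. Thus FOLLOW(S) = {$, x, z}.

{$, x, z}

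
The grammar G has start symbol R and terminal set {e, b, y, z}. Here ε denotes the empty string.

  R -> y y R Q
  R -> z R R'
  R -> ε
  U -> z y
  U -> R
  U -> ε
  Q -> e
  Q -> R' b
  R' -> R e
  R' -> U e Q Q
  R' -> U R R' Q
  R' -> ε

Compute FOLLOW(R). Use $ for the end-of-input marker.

{$, b, e, y, z}

FIRST(R): from R->y y R Q we get {y}; from R->z R R' we get {z}; from R->ε we get {ε}. So FIRST(R) = {ε, y, z}.
FIRST(U): from U->z y we get {z}; from U->R we get {ε, y, z}; from U->ε we get {ε}. So FIRST(U) = {ε, y, z}.
FIRST(Q): from Q->e we get {e}; from Q->R' b we get {b, e, y, z}. So FIRST(Q) = {b, e, y, z}.
FIRST(R'): from R'->R e we get {e, y, z}; from R'->U e Q Q we get {e, y, z}; from R'->U R R' Q we get {b, e, y, z}; from R'->ε we get {ε}. So FIRST(R') = {ε, b, e, y, z}.
FOLLOW(R) includes $ since R is the start symbol.
FOLLOW(U): in R'->U e Q Q, U is followed by e Q Q with FIRST {e}; in R'->U R R' Q, U is followed by R R' Q with FIRST {b, e, y, z}. Thus FOLLOW(U) = {b, e, y, z}.
FOLLOW(R): in R->y y R Q, R is followed by Q with FIRST {b, e, y, z}; in R->z R R', R is followed by R' with FIRST {ε, b, e, y, z}; in R->z R R', the suffix after R is nullable (adds nothing new); in U->R, the suffix after R is empty, so FOLLOW(R) ⊇ FOLLOW(U) = {b, e, y, z}; in R'->R e, R is followed by e with FIRST {e}; in R'->U R R' Q, R is followed by R' Q with FIRST {b, e, y, z}. Thus FOLLOW(R) = {$, b, e, y, z}.
FOLLOW(R'): in R->z R R', the suffix after R' is empty, so FOLLOW(R') ⊇ FOLLOW(R) = {$, b, e, y, z}; in Q->R' b, R' is followed by b with FIRST {b}; in R'->U R R' Q, R' is followed by Q with FIRST {b, e, y, z}. Thus FOLLOW(R') = {$, b, e, y, z}.
FOLLOW(Q): in R->y y R Q, the suffix after Q is empty, so FOLLOW(Q) ⊇ FOLLOW(R) = {$, b, e, y, z}; in R'->U e Q Q (occurrence 1), Q is followed by Q with FIRST {b, e, y, z}; in R'->U e Q Q (occurrence 2), the suffix after Q is empty, so FOLLOW(Q) ⊇ FOLLOW(R') = {$, b, e, y, z}; in R'->U R R' Q, the suffix after Q is empty, so FOLLOW(Q) ⊇ FOLLOW(R') = {$, b, e, y, z}. Thus FOLLOW(Q) = {$, b, e, y, z}.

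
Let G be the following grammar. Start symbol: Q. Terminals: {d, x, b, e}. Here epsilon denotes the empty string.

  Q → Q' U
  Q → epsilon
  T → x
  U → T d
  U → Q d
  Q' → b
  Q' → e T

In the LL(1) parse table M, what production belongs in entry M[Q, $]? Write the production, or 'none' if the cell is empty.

FIRST(T): from T→x we get {x}. So FIRST(T) = {x}.
FIRST(Q'): from Q'→b we get {b}; from Q'→e T we get {e}. So FIRST(Q') = {b, e}.
FIRST(Q): from Q→Q' U we get {b, e}; from Q→epsilon we get {epsilon}. So FIRST(Q) = {epsilon, b, e}.
FIRST(U): from U→T d we get {x}; from U→Q d we get {b, d, e}. So FIRST(U) = {b, d, e, x}.
FOLLOW(Q) includes $ since Q is the start symbol.
FOLLOW(Q): in U→Q d, Q is followed by d with FIRST {d}. Thus FOLLOW(Q) = {$, d}.
For Q → Q' U: FIRST(Q' U) = {b, e}, so it goes in M[Q, t] for t ∈ {b, e}.
For Q → epsilon: FIRST(epsilon) = {epsilon}, so it goes in M[Q, t] for t ∈ {}; since epsilon ∈ FIRST, also for every t ∈ FOLLOW(Q) = {$, d}.

Q → epsilon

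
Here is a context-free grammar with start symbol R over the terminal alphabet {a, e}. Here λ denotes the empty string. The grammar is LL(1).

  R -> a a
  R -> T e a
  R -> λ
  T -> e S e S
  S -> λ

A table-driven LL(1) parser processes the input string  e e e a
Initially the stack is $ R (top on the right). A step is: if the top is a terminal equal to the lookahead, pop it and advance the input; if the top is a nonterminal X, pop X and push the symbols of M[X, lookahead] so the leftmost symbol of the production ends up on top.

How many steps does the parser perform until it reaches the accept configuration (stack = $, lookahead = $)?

8

step 1: stack=$ R  input=e e e a $  — expand R -> T e a
step 2: stack=$ a e T  input=e e e a $  — expand T -> e S e S
step 3: stack=$ a e S e S e  input=e e e a $  — match e
step 4: stack=$ a e S e S  input=e e a $  — expand S -> λ
step 5: stack=$ a e S e  input=e e a $  — match e
step 6: stack=$ a e S  input=e a $  — expand S -> λ
step 7: stack=$ a e  input=e a $  — match e
step 8: stack=$ a  input=a $  — match a
Accept reached after 8 steps.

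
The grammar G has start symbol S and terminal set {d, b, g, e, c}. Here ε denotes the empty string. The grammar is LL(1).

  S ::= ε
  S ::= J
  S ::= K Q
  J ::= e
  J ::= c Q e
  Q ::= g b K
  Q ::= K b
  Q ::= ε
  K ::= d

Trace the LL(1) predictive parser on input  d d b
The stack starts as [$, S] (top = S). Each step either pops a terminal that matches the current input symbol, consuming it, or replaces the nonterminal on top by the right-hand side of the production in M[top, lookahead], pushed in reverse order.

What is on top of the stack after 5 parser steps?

d

     Stack  Input    Action
  1  $ S    d d b $  expand S ::= K Q
  2  $ Q K  d d b $  expand K ::= d
  3  $ Q d  d d b $  match d
  4  $ Q    d b $    expand Q ::= K b
  5  $ b K  d b $    expand K ::= d
Stack after step 5: $ b d (top = d).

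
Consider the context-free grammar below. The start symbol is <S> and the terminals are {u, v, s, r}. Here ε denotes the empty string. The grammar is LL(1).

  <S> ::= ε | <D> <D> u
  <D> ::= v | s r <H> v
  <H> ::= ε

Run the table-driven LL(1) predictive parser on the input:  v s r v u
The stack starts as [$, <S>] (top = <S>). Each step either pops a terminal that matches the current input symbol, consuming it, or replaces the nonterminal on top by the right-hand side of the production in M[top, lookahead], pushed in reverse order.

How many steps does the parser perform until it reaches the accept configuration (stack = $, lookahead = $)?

9

     Stack          Input        Action
  1  $ <S>          v s r v u $  expand <S> ::= <D> <D> u
  2  $ u <D> <D>    v s r v u $  expand <D> ::= v
  3  $ u <D> v      v s r v u $  match v
  4  $ u <D>        s r v u $    expand <D> ::= s r <H> v
  5  $ u v <H> r s  s r v u $    match s
  6  $ u v <H> r    r v u $      match r
  7  $ u v <H>      v u $        expand <H> ::= ε
  8  $ u v          v u $        match v
  9  $ u            u $          match u
Accept reached after 9 steps.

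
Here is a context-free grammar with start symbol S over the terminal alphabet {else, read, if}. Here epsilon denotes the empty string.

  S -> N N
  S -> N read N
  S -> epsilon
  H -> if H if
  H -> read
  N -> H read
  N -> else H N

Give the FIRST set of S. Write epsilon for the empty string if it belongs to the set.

FIRST(H) = {if, read}
FIRST(N) = {else, if, read}  (via H read)
FIRST(S) = {epsilon, else, if, read}  (via N N, N read N)

{epsilon, else, if, read}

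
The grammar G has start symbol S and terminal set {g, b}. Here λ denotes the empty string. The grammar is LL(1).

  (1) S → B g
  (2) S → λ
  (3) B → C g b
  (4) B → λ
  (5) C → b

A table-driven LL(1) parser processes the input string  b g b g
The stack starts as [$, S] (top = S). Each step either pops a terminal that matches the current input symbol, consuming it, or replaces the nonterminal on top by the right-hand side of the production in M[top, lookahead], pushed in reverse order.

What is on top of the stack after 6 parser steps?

g

step 1: stack=$ S  input=b g b g $  — expand S → B g
step 2: stack=$ g B  input=b g b g $  — expand B → C g b
step 3: stack=$ g b g C  input=b g b g $  — expand C → b
step 4: stack=$ g b g b  input=b g b g $  — match b
step 5: stack=$ g b g  input=g b g $  — match g
step 6: stack=$ g b  input=b g $  — match b
Stack after step 6: $ g (top = g).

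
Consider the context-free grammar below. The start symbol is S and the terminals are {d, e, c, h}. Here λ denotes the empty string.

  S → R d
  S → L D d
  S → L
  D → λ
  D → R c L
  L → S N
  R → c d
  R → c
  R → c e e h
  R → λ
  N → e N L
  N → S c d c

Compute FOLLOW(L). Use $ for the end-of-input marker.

{$, c, d, e}

FIRST(R) = {λ, c}
FIRST(D) = {λ, c}  (via R c L)
FIRST(S) = {c, d}  (via R d, L D d, L)
FIRST(L) = {c, d}  (via S N)
FIRST(N) = {c, d, e}  (via S c d c)
FOLLOW(S) includes $ since S is the start symbol.
FOLLOW(S): in L→S N, S is followed by N with FIRST {c, d, e}; in N→S c d c, S is followed by c d c with FIRST {c}. Thus FOLLOW(S) = {$, c, d, e}.
FOLLOW(D): in S→L D d, D is followed by d with FIRST {d}. Thus FOLLOW(D) = {d}.
FOLLOW(R): in S→R d, R is followed by d with FIRST {d}; in D→R c L, R is followed by c L with FIRST {c}. Thus FOLLOW(R) = {c, d}.
FOLLOW(L): in S→L D d, L is followed by D d with FIRST {c, d}; in S→L, the suffix after L is empty, so FOLLOW(L) ⊇ FOLLOW(S) = {$, c, d, e}; in D→R c L, the suffix after L is empty, so FOLLOW(L) ⊇ FOLLOW(D) = {d}; in N→e N L, the suffix after L is empty, so FOLLOW(L) ⊇ FOLLOW(N) = {$, c, d, e}. Thus FOLLOW(L) = {$, c, d, e}.
FOLLOW(N): in L→S N, the suffix after N is empty, so FOLLOW(N) ⊇ FOLLOW(L) = {$, c, d, e}; in N→e N L, N is followed by L with FIRST {c, d}. Thus FOLLOW(N) = {$, c, d, e}.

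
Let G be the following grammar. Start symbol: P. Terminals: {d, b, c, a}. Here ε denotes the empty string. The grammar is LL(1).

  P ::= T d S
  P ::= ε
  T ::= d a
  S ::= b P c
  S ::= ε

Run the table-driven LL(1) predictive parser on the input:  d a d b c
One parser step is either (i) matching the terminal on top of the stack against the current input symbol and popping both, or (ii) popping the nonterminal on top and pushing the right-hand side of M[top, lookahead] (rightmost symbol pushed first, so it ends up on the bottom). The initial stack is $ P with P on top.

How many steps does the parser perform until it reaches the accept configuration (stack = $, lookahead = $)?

step 1: stack=$ P  input=d a d b c $  — expand P ::= T d S
step 2: stack=$ S d T  input=d a d b c $  — expand T ::= d a
step 3: stack=$ S d a d  input=d a d b c $  — match d
step 4: stack=$ S d a  input=a d b c $  — match a
step 5: stack=$ S d  input=d b c $  — match d
step 6: stack=$ S  input=b c $  — expand S ::= b P c
step 7: stack=$ c P b  input=b c $  — match b
step 8: stack=$ c P  input=c $  — expand P ::= ε
step 9: stack=$ c  input=c $  — match c
Accept reached after 9 steps.

9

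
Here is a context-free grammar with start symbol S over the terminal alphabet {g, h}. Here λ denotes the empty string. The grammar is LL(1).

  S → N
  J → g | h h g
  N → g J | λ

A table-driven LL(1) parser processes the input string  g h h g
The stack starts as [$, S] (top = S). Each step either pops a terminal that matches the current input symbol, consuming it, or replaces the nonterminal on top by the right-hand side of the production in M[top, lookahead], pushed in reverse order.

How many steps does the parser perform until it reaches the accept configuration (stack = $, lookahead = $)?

     Stack    Input      Action
  1  $ S      g h h g $  expand S → N
  2  $ N      g h h g $  expand N → g J
  3  $ J g    g h h g $  match g
  4  $ J      h h g $    expand J → h h g
  5  $ g h h  h h g $    match h
  6  $ g h    h g $      match h
  7  $ g      g $        match g
Accept reached after 7 steps.

7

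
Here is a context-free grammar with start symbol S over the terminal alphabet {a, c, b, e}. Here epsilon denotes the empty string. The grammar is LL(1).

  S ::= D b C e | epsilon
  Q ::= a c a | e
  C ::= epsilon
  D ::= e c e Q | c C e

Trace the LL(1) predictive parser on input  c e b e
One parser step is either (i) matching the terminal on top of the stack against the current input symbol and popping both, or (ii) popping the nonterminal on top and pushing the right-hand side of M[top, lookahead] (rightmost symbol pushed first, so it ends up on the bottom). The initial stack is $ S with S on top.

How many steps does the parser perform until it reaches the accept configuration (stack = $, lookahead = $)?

     Stack          Input      Action
  1  $ S            c e b e $  expand S ::= D b C e
  2  $ e C b D      c e b e $  expand D ::= c C e
  3  $ e C b e C c  c e b e $  match c
  4  $ e C b e C    e b e $    expand C ::= epsilon
  5  $ e C b e      e b e $    match e
  6  $ e C b        b e $      match b
  7  $ e C          e $        expand C ::= epsilon
  8  $ e            e $        match e
Accept reached after 8 steps.

8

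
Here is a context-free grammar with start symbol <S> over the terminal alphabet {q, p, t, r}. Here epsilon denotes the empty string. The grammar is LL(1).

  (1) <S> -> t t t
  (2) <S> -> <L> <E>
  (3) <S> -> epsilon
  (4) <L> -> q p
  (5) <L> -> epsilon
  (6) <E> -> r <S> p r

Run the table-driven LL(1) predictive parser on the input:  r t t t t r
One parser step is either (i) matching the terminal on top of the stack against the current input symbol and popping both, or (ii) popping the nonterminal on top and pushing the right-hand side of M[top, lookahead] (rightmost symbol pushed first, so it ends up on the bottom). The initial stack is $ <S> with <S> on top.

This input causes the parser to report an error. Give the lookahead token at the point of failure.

t

step 1: stack=$ <S>  input=r t t t t r $  — expand <S> -> <L> <E>
step 2: stack=$ <E> <L>  input=r t t t t r $  — expand <L> -> epsilon
step 3: stack=$ <E>  input=r t t t t r $  — expand <E> -> r <S> p r
step 4: stack=$ r p <S> r  input=r t t t t r $  — match r
step 5: stack=$ r p <S>  input=t t t t r $  — expand <S> -> t t t
step 6: stack=$ r p t t t  input=t t t t r $  — match t
step 7: stack=$ r p t t  input=t t t r $  — match t
step 8: stack=$ r p t  input=t t r $  — match t
step 9: stack=$ r p  input=t r $  — error: top is terminal p but lookahead is t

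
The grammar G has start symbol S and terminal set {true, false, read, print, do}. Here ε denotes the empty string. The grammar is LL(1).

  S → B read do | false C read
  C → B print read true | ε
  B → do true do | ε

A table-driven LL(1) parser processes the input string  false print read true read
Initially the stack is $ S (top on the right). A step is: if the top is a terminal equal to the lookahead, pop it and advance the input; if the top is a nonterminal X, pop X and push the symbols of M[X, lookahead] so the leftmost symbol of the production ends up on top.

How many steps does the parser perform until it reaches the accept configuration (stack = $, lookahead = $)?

     Stack                     Input                         Action
  1  $ S                       false print read true read $  expand S → false C read
  2  $ read C false            false print read true read $  match false
  3  $ read C                  print read true read $        expand C → B print read true
  4  $ read true read print B  print read true read $        expand B → ε
  5  $ read true read print    print read true read $        match print
  6  $ read true read          read true read $              match read
  7  $ read true               true read $                   match true
  8  $ read                    read $                        match read
Accept reached after 8 steps.

8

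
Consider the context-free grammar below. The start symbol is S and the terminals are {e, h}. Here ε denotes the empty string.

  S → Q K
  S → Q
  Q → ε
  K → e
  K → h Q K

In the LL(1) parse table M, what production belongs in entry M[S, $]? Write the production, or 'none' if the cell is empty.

FIRST(Q): from Q→ε we get {ε}. So FIRST(Q) = {ε}.
FIRST(K): from K→e we get {e}; from K→h Q K we get {h}. So FIRST(K) = {e, h}.
FIRST(S): from S→Q K we get {e, h}; from S→Q we get {ε}. So FIRST(S) = {ε, e, h}.
FOLLOW(S) includes $ since S is the start symbol.
FOLLOW(S): S appears on no right-hand side. Thus FOLLOW(S) = {$}.
For S → Q K: FIRST(Q K) = {e, h}, so it goes in M[S, t] for t ∈ {e, h}.
For S → Q: FIRST(Q) = {ε}, so it goes in M[S, t] for t ∈ {}; since ε ∈ FIRST, also for every t ∈ FOLLOW(S) = {$}.

S → Q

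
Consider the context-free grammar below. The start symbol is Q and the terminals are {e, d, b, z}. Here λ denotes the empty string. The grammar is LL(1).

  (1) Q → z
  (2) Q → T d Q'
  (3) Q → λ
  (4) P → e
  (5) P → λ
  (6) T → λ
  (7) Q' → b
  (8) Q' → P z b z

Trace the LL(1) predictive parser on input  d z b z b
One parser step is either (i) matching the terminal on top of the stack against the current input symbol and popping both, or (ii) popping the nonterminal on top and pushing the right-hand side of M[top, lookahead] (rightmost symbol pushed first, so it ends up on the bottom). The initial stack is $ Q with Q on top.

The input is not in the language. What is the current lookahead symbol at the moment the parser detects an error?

b

     Stack      Input        Action
  1  $ Q        d z b z b $  expand Q → T d Q'
  2  $ Q' d T   d z b z b $  expand T → λ
  3  $ Q' d     d z b z b $  match d
  4  $ Q'       z b z b $    expand Q' → P z b z
  5  $ z b z P  z b z b $    expand P → λ
  6  $ z b z    z b z b $    match z
  7  $ z b      b z b $      match b
  8  $ z        z b $        match z
  9  $          b $          error: stack empty but input remains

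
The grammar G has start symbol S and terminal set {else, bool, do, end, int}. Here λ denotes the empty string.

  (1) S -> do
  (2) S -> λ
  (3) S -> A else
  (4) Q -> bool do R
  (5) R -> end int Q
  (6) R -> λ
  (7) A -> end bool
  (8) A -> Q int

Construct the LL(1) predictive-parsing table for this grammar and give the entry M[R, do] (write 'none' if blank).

none

FIRST(Q): from Q->bool do R we get {bool}. So FIRST(Q) = {bool}.
FIRST(R): from R->end int Q we get {end}; from R->λ we get {λ}. So FIRST(R) = {λ, end}.
FIRST(A): from A->end bool we get {end}; from A->Q int we get {bool}. So FIRST(A) = {bool, end}.
FIRST(S): from S->do we get {do}; from S->λ we get {λ}; from S->A else we get {bool, end}. So FIRST(S) = {λ, bool, do, end}.
FOLLOW(S) includes $ since S is the start symbol.
FOLLOW(Q): in R->end int Q, the suffix after Q is empty, so FOLLOW(Q) ⊇ FOLLOW(R) = {int}; in A->Q int, Q is followed by int with FIRST {int}. Thus FOLLOW(Q) = {int}.
FOLLOW(R): in Q->bool do R, the suffix after R is empty, so FOLLOW(R) ⊇ FOLLOW(Q) = {int}. Thus FOLLOW(R) = {int}.
For R -> end int Q: FIRST(end int Q) = {end}, so it goes in M[R, t] for t ∈ {end}.
For R -> λ: FIRST(λ) = {λ}, so it goes in M[R, t] for t ∈ {}; since λ ∈ FIRST, also for every t ∈ FOLLOW(R) = {int}.
None of these place a production in M[R, do].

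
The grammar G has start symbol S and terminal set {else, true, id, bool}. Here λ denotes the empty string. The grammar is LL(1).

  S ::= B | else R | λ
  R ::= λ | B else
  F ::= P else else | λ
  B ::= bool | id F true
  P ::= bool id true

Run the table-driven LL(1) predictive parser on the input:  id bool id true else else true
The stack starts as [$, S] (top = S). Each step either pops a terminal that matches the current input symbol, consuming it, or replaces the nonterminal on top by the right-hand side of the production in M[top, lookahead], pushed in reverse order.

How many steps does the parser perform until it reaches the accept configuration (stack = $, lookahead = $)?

11

      Stack                          Input                             Action
   1  $ S                            id bool id true else else true $  expand S ::= B
   2  $ B                            id bool id true else else true $  expand B ::= id F true
   3  $ true F id                    id bool id true else else true $  match id
   4  $ true F                       bool id true else else true $     expand F ::= P else else
   5  $ true else else P             bool id true else else true $     expand P ::= bool id true
   6  $ true else else true id bool  bool id true else else true $     match bool
   7  $ true else else true id       id true else else true $          match id
   8  $ true else else true          true else else true $             match true
   9  $ true else else               else else true $                  match else
  10  $ true else                    else true $                       match else
  11  $ true                         true $                            match true
Accept reached after 11 steps.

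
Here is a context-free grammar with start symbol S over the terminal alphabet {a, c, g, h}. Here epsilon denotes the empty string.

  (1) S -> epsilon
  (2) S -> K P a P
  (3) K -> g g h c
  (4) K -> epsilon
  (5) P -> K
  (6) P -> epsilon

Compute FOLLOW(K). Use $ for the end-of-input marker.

{$, a, g}

FIRST(K): from K->g g h c we get {g}; from K->epsilon we get {epsilon}. So FIRST(K) = {epsilon, g}.
FIRST(P): from P->K we get {epsilon, g}; from P->epsilon we get {epsilon}. So FIRST(P) = {epsilon, g}.
FIRST(S): from S->epsilon we get {epsilon}; from S->K P a P we get {a, g}. So FIRST(S) = {epsilon, a, g}.
FOLLOW(S) includes $ since S is the start symbol.
FOLLOW(S): S appears on no right-hand side. Thus FOLLOW(S) = {$}.
FOLLOW(P): in S->K P a P (occurrence 1), P is followed by a P with FIRST {a}; in S->K P a P (occurrence 2), the suffix after P is empty, so FOLLOW(P) ⊇ FOLLOW(S) = {$}. Thus FOLLOW(P) = {$, a}.
FOLLOW(K): in S->K P a P, K is followed by P a P with FIRST {a, g}; in P->K, the suffix after K is empty, so FOLLOW(K) ⊇ FOLLOW(P) = {$, a}. Thus FOLLOW(K) = {$, a, g}.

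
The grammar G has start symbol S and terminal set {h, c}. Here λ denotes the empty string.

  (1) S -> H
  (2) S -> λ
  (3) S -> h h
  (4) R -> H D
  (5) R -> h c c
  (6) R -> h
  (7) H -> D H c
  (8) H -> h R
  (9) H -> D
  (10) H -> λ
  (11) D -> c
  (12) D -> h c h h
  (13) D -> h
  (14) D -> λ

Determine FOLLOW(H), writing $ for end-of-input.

FIRST(D): from D->c we get {c}; from D->h c h h we get {h}; from D->h we get {h}; from D->λ we get {λ}. So FIRST(D) = {λ, c, h}.
FIRST(H): from H->D H c we get {c, h}; from H->h R we get {h}; from H->D we get {λ, c, h}; from H->λ we get {λ}. So FIRST(H) = {λ, c, h}.
FIRST(S): from S->H we get {λ, c, h}; from S->λ we get {λ}; from S->h h we get {h}. So FIRST(S) = {λ, c, h}.
FIRST(R): from R->H D we get {λ, c, h}; from R->h c c we get {h}; from R->h we get {h}. So FIRST(R) = {λ, c, h}.
FOLLOW(S) includes $ since S is the start symbol.
FOLLOW(S): S appears on no right-hand side. Thus FOLLOW(S) = {$}.
FOLLOW(R): in H->h R, the suffix after R is empty, so FOLLOW(R) ⊇ FOLLOW(H) = {$, c, h}. Thus FOLLOW(R) = {$, c, h}.
FOLLOW(H): in S->H, the suffix after H is empty, so FOLLOW(H) ⊇ FOLLOW(S) = {$}; in R->H D, H is followed by D with FIRST {λ, c, h}; in R->H D, the suffix after H is nullable, so FOLLOW(H) ⊇ FOLLOW(R) = {$, c, h}; in H->D H c, H is followed by c with FIRST {c}. Thus FOLLOW(H) = {$, c, h}.
FOLLOW(D): in R->H D, the suffix after D is empty, so FOLLOW(D) ⊇ FOLLOW(R) = {$, c, h}; in H->D H c, D is followed by H c with FIRST {c, h}; in H->D, the suffix after D is empty, so FOLLOW(D) ⊇ FOLLOW(H) = {$, c, h}. Thus FOLLOW(D) = {$, c, h}.

{$, c, h}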